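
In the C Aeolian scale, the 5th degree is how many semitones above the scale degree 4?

The scale is C D Eb F G Ab Bb.
F up to G is a major second — 2 semitones.

2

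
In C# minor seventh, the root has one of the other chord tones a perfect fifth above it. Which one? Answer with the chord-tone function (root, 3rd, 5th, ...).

C#-7 is spelled C#–E–G#–B.
The root is C#. A perfect fifth above C# is G#.
G# is the chord's 5th.

5th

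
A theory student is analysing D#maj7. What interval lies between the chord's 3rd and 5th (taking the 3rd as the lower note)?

minor 3rd

D# major seventh is spelled D#-F##-A#-C##.
That puts F## below A#.
3 letter names make it a third; at 3 semitones (a half step narrower than major) the quality is minor.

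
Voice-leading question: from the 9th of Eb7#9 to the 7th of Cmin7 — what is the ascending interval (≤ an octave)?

The 9th of Eb7#9 is F#; the 7th of Cmin7 is Bb.
F# up to Bb is 4 semitones, a half step narrower than a perfect fourth, so the interval is diminished.

diminished fourth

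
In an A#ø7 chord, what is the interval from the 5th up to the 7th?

major third

A#ø is spelled A# C# E G#.
So we need the interval from E up to G#.
Counting 3 letters and 4 half steps from E gives a major third.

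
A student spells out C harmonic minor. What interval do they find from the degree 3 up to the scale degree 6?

P4

C harmonic minor: C D Eb F G Ab B.
That puts Eb below Ab.
Counting 4 letters and 5 half steps from Eb gives a perfect fourth.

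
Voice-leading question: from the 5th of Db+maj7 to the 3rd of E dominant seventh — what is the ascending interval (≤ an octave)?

major seventh

The 5th of Db+maj7 is A; the 3rd of E dominant seventh is G#.
A up to G# spans 7 letter names and 11 semitones — a major seventh.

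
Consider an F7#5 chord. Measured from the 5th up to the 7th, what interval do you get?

diminished third

Spelling the chord: F–A–C#–Eb.
That puts C# below Eb.
3 letter names make it a third; at 2 semitones (a whole step narrower than major) the quality is diminished.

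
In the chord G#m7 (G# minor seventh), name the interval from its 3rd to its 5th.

major 3rd

G#min7 (G# minor seventh): G# B D# F#.
That puts B below D#.
B up to D# spans 3 letter names and 4 semitones — a major third.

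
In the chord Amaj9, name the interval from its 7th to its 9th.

Spelling the chord: A, C#, E, G#, B.
The 7th is G# and the 9th is B.
From G# to B: 3 semitones over a third = minor.

minor 3rd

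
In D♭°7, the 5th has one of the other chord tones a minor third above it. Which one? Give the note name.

Cbb

Spelling the chord: D♭, F♭, A𝄫, C𝄫.
The 5th is A𝄫. A minor third above A𝄫 is C𝄫.
C𝄫 is the chord's 7th.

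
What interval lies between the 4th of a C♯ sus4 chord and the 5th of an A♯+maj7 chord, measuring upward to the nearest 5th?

The 4th of C♯ sus4 is F♯; the 5th of A♯+maj7 is E𝄪.
F♯ up to E𝄪 is 12 semitones, a half step wider than a major seventh, so the interval is augmented.

augmented seventh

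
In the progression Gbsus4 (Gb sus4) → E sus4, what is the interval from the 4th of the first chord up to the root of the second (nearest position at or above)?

augmented third

Gbsus4 (Gb sus4) has Cb as its 4th, and E sus4 has E as its root.
From Cb to E: 5 semitones over a third = augmented.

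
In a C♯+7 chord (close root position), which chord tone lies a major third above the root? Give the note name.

E#

C♯aug7: C♯, E♯, G𝄪, B.
The root is C♯. A major third above C♯ is E♯.
E♯ is the chord's 3rd.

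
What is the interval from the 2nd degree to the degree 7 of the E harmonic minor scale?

Spelling the E harmonic minor scale: E F# G A B C D#.
2nd degree = F#; 7th scale degree = D#.
From F# to D# is 9 semitones, exactly the major sixth.

major sixth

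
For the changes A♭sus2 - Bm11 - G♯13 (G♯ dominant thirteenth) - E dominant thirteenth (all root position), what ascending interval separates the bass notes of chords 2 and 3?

major 6th

The roots are B and G♯.
B up to G♯ spans 6 letter names and 9 semitones — a major sixth.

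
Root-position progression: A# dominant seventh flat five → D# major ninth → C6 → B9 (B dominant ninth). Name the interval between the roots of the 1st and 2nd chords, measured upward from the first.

perfect fourth

The roots are A# and D#.
From A# to D# is 5 semitones, exactly the perfect fourth.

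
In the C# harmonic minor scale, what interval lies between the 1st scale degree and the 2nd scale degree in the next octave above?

Spelling the C# harmonic minor scale: C# D# E F# G# A B#.
So we need the interval from C# up to D#.
C# up to D# spans 9 letter names and 14 semitones — a major ninth.

major ninth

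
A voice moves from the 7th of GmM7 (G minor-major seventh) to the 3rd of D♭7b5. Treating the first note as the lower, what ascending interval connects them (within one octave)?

GmM7 (G minor-major seventh) has F♯ as its 7th, and D♭7b5 has F as its 3rd.
F♯ up to F is 11 semitones, a half step narrower than a perfect octave, so the interval is diminished.

diminished octave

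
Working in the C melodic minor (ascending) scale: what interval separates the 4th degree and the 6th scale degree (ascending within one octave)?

Spelling the C melodic minor (ascending) scale: C D E♭ F G A B.
That puts F below A.
From F to A is 4 semitones, exactly the major third.

M3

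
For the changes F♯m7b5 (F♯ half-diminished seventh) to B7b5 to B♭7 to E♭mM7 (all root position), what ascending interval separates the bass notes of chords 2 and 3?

The roots are B and B♭.
8 letter names make it an octave; at 11 semitones (a half step narrower than perfect) the quality is diminished.

diminished 8th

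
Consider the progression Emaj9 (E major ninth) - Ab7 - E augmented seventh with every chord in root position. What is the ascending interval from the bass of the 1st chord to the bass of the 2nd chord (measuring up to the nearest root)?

The roots are E and Ab.
From E to Ab: 4 semitones over a fourth = diminished.

d4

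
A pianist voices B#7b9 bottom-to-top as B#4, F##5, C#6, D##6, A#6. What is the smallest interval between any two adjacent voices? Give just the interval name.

A2

Adjacent intervals: B#4→F##5 = perfect fifth; F##5→C#6 = diminished fifth; C#6→D##6 = augmented second; D##6→A#6 = diminished fifth.
The smallest is C#6 to D##6, an augmented second (3 semitones).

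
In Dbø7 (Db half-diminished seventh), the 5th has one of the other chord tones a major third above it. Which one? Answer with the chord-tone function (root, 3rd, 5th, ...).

7th

Spelling the chord: Db Fb Abb Cb.
The 5th is Abb. A major third above Abb is Cb.
Cb is the chord's 7th.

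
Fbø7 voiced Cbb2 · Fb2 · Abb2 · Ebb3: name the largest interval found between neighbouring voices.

Adjacent intervals: Cbb2→Fb2 = augmented fourth; Fb2→Abb2 = minor third; Abb2→Ebb3 = perfect fifth.
The largest is Abb2 to Ebb3, a perfect fifth (7 semitones).

perfect 5th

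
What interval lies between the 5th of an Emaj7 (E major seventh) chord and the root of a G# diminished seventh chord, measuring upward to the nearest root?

The 5th of Emaj7 (E major seventh) is B; the root of G# diminished seventh is G#.
Counting 6 letters and 9 half steps from B gives a major sixth.

M6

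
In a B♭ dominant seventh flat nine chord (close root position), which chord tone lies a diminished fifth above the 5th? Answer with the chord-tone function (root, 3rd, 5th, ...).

Spelling the chord: B♭, D, F, A♭, C♭.
The 5th is F. A diminished fifth above F is C♭.
C♭ is the chord's 9th.

9th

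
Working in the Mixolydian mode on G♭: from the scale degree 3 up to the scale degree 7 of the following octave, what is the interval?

d12

The scale runs G♭ A♭ B♭ C♭ D♭ E♭ F♭.
That puts B♭ below F♭.
B♭ up to F♭ is 18 semitones, a half step narrower than a perfect twelfth, so the interval is diminished.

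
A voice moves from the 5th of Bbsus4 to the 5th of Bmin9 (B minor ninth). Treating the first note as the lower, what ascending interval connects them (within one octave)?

Bbsus4 has F as its 5th, and Bmin9 (B minor ninth) has F# as its 5th.
From F to F#: 1 semitone over a unison = augmented.

augmented unison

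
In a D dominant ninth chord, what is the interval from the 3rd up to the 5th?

minor third

Spelling the chord: D–F♯–A–C–E.
The 3rd is F♯ and the 5th is A.
F♯ up to A is 3 semitones, a half step narrower than a major third, so the interval is minor.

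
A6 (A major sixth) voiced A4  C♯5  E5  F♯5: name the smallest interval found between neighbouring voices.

Adjacent intervals: A4→C♯5 = major third; C♯5→E5 = minor third; E5→F♯5 = major second.
The smallest is E5 to F♯5, a major second (2 semitones).

major second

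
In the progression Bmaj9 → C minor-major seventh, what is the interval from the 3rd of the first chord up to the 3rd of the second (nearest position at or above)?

Bmaj9 has D# as its 3rd, and C minor-major seventh has Eb as its 3rd.
From D# to Eb: 0 semitones over a second = diminished.

d2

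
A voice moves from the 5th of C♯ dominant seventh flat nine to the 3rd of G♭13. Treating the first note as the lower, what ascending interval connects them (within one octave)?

diminished third

C♯ dominant seventh flat nine has G♯ as its 5th, and G♭13 has B♭ as its 3rd.
3 letter names make it a third; at 2 semitones (a whole step narrower than major) the quality is diminished.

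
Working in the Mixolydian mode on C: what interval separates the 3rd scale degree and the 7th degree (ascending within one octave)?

Spelling the Mixolydian mode on C: C D E F G A Bb.
3rd scale degree = E; degree 7 = Bb.
E up to Bb is 6 semitones, a half step narrower than a perfect fifth, so the interval is diminished.

diminished fifth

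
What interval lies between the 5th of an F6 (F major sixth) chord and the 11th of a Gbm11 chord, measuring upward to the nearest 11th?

F6 (F major sixth) has C as its 5th, and Gbm11 has Cb as its 11th.
From C to Cb: 11 semitones over an octave = diminished.

d8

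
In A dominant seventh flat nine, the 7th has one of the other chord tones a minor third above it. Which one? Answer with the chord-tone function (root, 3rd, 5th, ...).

Spelling the chord: A–C♯–E–G–B♭.
The 7th is G. A minor third above G is B♭.
B♭ is the chord's 9th.

9th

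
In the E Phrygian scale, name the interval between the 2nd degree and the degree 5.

The scale runs E F G A B C D.
The 2nd degree is F and the 5th scale degree is B.
From F to B: 6 semitones over a fourth = augmented.

A4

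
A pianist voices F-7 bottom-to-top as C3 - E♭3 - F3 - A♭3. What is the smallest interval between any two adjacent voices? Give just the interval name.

Adjacent intervals: C3→E♭3 = minor third; E♭3→F3 = major second; F3→A♭3 = minor third.
The smallest is E♭3 to F3, a major second (2 semitones).

major 2nd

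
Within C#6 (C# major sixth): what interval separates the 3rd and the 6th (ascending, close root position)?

perfect fourth

The chord tones of C# major sixth are C#, E#, G#, A#.
3rd = E#; 6th = A#.
From E# to A# is 5 semitones, exactly the perfect fourth.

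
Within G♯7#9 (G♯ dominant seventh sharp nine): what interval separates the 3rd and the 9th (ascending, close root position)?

G♯ dominant seventh sharp nine: G♯–B♯–D♯–F♯–A𝄪.
The 3rd is B♯ and the 9th is A𝄪.
B♯ up to A𝄪 spans 7 letter names and 11 semitones — a major seventh.

M7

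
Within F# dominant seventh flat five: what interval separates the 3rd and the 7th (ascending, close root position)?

Spelling the chord: F#-A#-C-E.
So we need the interval from A# up to E.
From A# to E: 6 semitones over a fifth = diminished.

d5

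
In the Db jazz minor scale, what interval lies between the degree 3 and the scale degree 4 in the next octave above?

M9

The scale runs Db Eb Fb Gb Ab Bb C.
Degree 3 = Fb; 4th scale degree (up an octave) = Gb.
Fb up to Gb spans 9 letter names and 14 semitones — a major ninth.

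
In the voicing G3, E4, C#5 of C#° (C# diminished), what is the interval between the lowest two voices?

major sixth

Those voices are G3 and E4.
From G to E is 9 semitones, exactly the major sixth.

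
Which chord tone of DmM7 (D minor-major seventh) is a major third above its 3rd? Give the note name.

A

DmM7 (D minor-major seventh): D-F-A-C♯.
The 3rd is F. A major third above F is A.
A is the chord's 5th.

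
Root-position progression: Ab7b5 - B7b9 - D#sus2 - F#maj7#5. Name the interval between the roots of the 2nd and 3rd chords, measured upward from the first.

The roots are B and D#.
B up to D# spans 3 letter names and 4 semitones — a major third.

major third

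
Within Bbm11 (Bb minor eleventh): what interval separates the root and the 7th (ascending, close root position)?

m7

Spelling the chord: Bb Db F Ab C Eb.
Root = Bb; 7th = Ab.
Bb up to Ab is 10 semitones, a half step narrower than a major seventh, so the interval is minor.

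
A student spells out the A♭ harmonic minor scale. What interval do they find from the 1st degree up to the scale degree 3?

minor third

A♭ harmonic minor: A♭ B♭ C♭ D♭ E♭ F♭ G.
That puts A♭ below C♭.
3 letter names make it a third; at 3 semitones (a half step narrower than major) the quality is minor.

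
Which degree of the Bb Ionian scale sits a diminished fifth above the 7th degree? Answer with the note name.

The scale is Bb C D Eb F G A.
The 7th degree is A; a diminished fifth above that is Eb — scale degree 4.

Eb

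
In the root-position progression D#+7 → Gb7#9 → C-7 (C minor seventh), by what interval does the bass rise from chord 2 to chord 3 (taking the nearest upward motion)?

The roots are Gb and C.
From Gb to C: 6 semitones over a fourth = augmented.

augmented 4th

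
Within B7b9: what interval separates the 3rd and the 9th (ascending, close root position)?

B7b9 is spelled B, D#, F#, A, C.
So we need the interval from D# up to C.
From D# to C: 9 semitones over a seventh = diminished.

diminished seventh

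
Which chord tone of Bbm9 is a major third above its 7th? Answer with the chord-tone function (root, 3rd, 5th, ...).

The chord tones of Bb minor ninth are Bb Db F Ab C.
The 7th is Ab. A major third above Ab is C.
C is the chord's 9th.

9th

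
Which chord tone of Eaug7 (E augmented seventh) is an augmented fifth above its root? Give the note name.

E+7 is spelled E–G♯–B♯–D.
The root is E. An augmented fifth above E is B♯.
B♯ is the chord's 5th.

B#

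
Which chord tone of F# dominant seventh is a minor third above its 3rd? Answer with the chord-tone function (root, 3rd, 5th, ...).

5th

Spelling the chord: F#–A#–C#–E.
The 3rd is A#. A minor third above A# is C#.
C# is the chord's 5th.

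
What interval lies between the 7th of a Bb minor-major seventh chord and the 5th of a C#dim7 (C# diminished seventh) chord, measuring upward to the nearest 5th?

The 7th of Bb minor-major seventh is A; the 5th of C#dim7 (C# diminished seventh) is G.
From A to G: 10 semitones over a seventh = minor.

m7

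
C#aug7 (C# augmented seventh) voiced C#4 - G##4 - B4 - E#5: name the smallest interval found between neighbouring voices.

Adjacent intervals: C#4→G##4 = augmented fifth; G##4→B4 = diminished third; B4→E#5 = augmented fourth.
The smallest is G##4 to B4, a diminished third (2 semitones).

d3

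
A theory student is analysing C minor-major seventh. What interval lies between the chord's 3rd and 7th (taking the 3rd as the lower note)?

augmented fifth

CmM7 (C minor-major seventh): C Eb G B.
3rd = Eb; 7th = B.
From Eb to B: 8 semitones over a fifth = augmented.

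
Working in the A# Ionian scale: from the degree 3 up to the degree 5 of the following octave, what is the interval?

m10

Spelling the A# Ionian scale: A# B# C## D# E# F## G##.
The degree 3 is C## and the scale degree 5 (up an octave) is E#.
10 letter names make it a tenth; at 15 semitones (a half step narrower than major) the quality is minor.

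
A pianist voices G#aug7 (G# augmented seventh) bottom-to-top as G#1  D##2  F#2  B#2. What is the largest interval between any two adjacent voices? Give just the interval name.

Adjacent intervals: G#1→D##2 = augmented fifth; D##2→F#2 = diminished third; F#2→B#2 = augmented fourth.
The largest is G#1 to D##2, an augmented fifth (8 semitones).

A5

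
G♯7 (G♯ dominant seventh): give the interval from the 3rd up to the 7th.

diminished 5th

G♯7 (G♯ dominant seventh): G♯-B♯-D♯-F♯.
The 3rd is B♯ and the 7th is F♯.
5 letter names make it a fifth; at 6 semitones (a half step narrower than perfect) the quality is diminished.
That tritone between 3rd and 7th is what gives the dominant seventh its pull toward resolution.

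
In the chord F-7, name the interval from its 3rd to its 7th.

Fmin7 is spelled F-Ab-C-Eb.
3rd = Ab; 7th = Eb.
From Ab to Eb is 7 semitones, exactly the perfect fifth.

P5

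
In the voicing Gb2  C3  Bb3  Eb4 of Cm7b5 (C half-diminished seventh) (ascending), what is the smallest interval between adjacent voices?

perfect fourth

Adjacent intervals: Gb2→C3 = augmented fourth; C3→Bb3 = minor seventh; Bb3→Eb4 = perfect fourth.
The smallest is Bb3 to Eb4, a perfect fourth (5 semitones).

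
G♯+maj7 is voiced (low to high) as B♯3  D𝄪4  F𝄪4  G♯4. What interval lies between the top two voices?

minor second

Those voices are F𝄪4 and G♯4.
2 letter names make it a second; at 1 semitone (a half step narrower than major) the quality is minor.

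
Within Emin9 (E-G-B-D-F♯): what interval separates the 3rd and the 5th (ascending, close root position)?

M3

So we need the interval from G up to B.
G up to B spans 3 letter names and 4 semitones — a major third.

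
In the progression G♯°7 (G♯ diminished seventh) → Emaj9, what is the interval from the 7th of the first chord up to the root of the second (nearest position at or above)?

The 7th of G♯°7 (G♯ diminished seventh) is F; the root of Emaj9 is E.
F up to E spans 7 letter names and 11 semitones — a major seventh.

major seventh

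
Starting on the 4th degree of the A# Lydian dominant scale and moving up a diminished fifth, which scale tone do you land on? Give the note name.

A#

The scale is A# B# C## D## E# F## G#.
The 4th degree is D##; a diminished fifth above that is A# — scale degree 1.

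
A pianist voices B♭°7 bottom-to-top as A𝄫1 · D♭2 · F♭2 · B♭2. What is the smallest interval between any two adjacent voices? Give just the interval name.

Adjacent intervals: A𝄫1→D♭2 = augmented fourth; D♭2→F♭2 = minor third; F♭2→B♭2 = augmented fourth.
The smallest is D♭2 to F♭2, a minor third (3 semitones).

minor third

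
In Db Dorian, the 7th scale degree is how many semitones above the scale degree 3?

7

The scale is Db Eb Fb Gb Ab Bb Cb.
Fb up to Cb is a perfect fifth — 7 semitones.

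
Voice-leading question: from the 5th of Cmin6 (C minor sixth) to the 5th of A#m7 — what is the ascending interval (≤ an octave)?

augmented sixth

Cmin6 (C minor sixth) has G as its 5th, and A#m7 has E# as its 5th.
6 letter names make it a sixth; at 10 semitones (a half step wider than major) the quality is augmented.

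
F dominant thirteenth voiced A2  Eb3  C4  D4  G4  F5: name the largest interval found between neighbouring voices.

minor seventh

Adjacent intervals: A2→Eb3 = diminished fifth; Eb3→C4 = major sixth; C4→D4 = major second; D4→G4 = perfect fourth; G4→F5 = minor seventh.
The largest is G4 to F5, a minor seventh (10 semitones).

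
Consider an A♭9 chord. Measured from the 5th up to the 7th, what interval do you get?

Spelling the chord: A♭ C E♭ G♭ B♭.
The 5th is E♭ and the 7th is G♭.
3 letter names make it a third; at 3 semitones (a half step narrower than major) the quality is minor.

minor 3rd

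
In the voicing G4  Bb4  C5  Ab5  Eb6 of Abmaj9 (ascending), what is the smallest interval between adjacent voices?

M2

Adjacent intervals: G4→Bb4 = minor third; Bb4→C5 = major second; C5→Ab5 = minor sixth; Ab5→Eb6 = perfect fifth.
The smallest is Bb4 to C5, a major second (2 semitones).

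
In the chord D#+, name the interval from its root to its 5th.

augmented fifth

Spelling the chord: D#–F##–A##.
Root = D#; 5th = A##.
D# up to A## is 8 semitones, a half step wider than a perfect fifth, so the interval is augmented.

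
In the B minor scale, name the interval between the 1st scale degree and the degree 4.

Spelling the B minor scale: B C# D E F# G A.
The 1st scale degree is B and the degree 4 is E.
B up to E spans 4 letter names and 5 semitones — a perfect fourth.

perfect fourth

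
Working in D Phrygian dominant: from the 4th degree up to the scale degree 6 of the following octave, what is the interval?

minor tenth

The scale runs D E♭ F♯ G A B♭ C.
So we need the interval from G up to B♭.
From G to B♭: 15 semitones over a tenth = minor.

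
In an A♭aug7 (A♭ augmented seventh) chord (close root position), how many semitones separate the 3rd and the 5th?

4

A♭aug7 is spelled A♭-C-E-G♭.
C to E is a major third: 4 semitones.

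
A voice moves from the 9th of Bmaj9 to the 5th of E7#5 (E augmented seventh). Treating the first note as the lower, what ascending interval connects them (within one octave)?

The 9th of Bmaj9 is C#; the 5th of E7#5 (E augmented seventh) is B#.
From C# to B# is 11 semitones, exactly the major seventh.

major seventh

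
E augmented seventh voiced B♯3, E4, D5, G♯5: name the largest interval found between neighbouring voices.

Adjacent intervals: B♯3→E4 = diminished fourth; E4→D5 = minor seventh; D5→G♯5 = augmented fourth.
The largest is E4 to D5, a minor seventh (10 semitones).

minor 7th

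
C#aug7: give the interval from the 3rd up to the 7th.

The chord tones of C#+7 are C# E# G## B.
So we need the interval from E# up to B.
E# up to B is 6 semitones, a half step narrower than a perfect fifth, so the interval is diminished.
That tritone between 3rd and 7th is what gives the dominant seventh its pull toward resolution.

diminished 5th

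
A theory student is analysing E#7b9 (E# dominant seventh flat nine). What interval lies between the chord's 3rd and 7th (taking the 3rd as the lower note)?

Spelling the chord: E#–G##–B#–D#–F#.
That puts G## below D#.
G## up to D# is 6 semitones, a half step narrower than a perfect fifth, so the interval is diminished.

diminished fifth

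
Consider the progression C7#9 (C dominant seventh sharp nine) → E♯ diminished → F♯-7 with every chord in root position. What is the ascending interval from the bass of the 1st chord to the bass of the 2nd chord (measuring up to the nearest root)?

A3

The roots are C and E♯.
From C to E♯: 5 semitones over a third = augmented.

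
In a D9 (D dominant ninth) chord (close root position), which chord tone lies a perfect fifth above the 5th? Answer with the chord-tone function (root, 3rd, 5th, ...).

D9 (D dominant ninth): D, F#, A, C, E.
The 5th is A. A perfect fifth above A is E.
E is the chord's 9th.

9th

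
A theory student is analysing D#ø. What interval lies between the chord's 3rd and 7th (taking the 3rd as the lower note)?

Spelling the chord: D#, F#, A, C#.
That puts F# below C#.
F# up to C# spans 5 letter names and 7 semitones — a perfect fifth.

perfect fifth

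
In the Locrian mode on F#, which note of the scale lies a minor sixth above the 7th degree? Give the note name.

The scale is F# G A B C D E.
The 7th degree is E; a minor sixth above that is C — scale degree 5.

C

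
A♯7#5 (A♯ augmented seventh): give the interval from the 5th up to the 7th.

d3

A♯+7: A♯, C𝄪, E𝄪, G♯.
That puts E𝄪 below G♯.
From E𝄪 to G♯: 2 semitones over a third = diminished.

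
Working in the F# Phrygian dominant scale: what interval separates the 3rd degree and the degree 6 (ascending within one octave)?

d4

Spelling the F# Phrygian dominant scale: F# G A# B C# D E.
The 3rd degree is A# and the degree 6 is D.
A# up to D is 4 semitones, a half step narrower than a perfect fourth, so the interval is diminished.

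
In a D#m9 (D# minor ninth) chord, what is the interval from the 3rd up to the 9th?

major 7th

The chord tones of D#m9 are D# F# A# C# E#.
The 3rd is F# and the 9th is E#.
F# up to E# spans 7 letter names and 11 semitones — a major seventh.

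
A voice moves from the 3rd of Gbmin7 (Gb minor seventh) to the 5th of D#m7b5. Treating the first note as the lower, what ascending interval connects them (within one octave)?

augmented seventh

Gbmin7 (Gb minor seventh) has Bbb as its 3rd, and D#m7b5 has A as its 5th.
From Bbb to A: 12 semitones over a seventh = augmented.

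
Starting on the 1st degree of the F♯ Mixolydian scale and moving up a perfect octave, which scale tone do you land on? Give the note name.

The scale is F♯ G♯ A♯ B C♯ D♯ E.
The 1st degree is F♯; a perfect octave above that is F♯ — scale degree 1.

F#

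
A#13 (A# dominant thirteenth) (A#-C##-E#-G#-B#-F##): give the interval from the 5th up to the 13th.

The 5th is E# and the 13th is F##.
Counting 9 letters and 14 half steps from E# gives a major ninth.

major ninth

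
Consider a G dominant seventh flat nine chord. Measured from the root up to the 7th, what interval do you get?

minor seventh

G7b9: G–B–D–F–Ab.
Root = G; 7th = F.
7 letter names make it a seventh; at 10 semitones (a half step narrower than major) the quality is minor.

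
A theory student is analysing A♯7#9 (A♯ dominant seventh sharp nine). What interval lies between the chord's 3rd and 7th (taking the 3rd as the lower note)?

diminished fifth

A♯7#9 (A♯ dominant seventh sharp nine): A♯, C𝄪, E♯, G♯, B𝄪.
The 3rd is C𝄪 and the 7th is G♯.
From C𝄪 to G♯: 6 semitones over a fifth = diminished.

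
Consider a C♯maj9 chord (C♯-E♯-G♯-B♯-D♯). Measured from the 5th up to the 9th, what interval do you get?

perfect fifth

5th = G♯; 9th = D♯.
Counting 5 letters and 7 half steps from G♯ gives a perfect fifth.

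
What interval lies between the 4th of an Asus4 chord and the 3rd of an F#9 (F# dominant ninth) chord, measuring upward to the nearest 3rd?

augmented fifth

Asus4 has D as its 4th, and F#9 (F# dominant ninth) has A# as its 3rd.
From D to A#: 8 semitones over a fifth = augmented.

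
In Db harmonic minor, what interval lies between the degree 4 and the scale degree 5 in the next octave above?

Db harmonic minor: Db Eb Fb Gb Ab Bbb C.
The degree 4 is Gb and the scale degree 5 (up an octave) is Ab.
Gb up to Ab spans 9 letter names and 14 semitones — a major ninth.

major 9th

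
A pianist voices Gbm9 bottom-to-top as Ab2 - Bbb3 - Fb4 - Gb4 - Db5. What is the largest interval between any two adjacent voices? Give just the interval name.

Adjacent intervals: Ab2→Bbb3 = minor ninth; Bbb3→Fb4 = perfect fifth; Fb4→Gb4 = major second; Gb4→Db5 = perfect fifth.
The largest is Ab2 to Bbb3, a minor ninth (13 semitones).

m9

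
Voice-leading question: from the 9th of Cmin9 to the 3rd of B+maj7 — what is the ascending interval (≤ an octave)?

augmented unison

The 9th of Cmin9 is D; the 3rd of B+maj7 is D#.
D up to D# is 1 semitone, a half step wider than a perfect unison, so the interval is augmented.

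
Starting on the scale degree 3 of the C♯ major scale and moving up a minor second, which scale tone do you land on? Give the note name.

F#

The scale is C♯ D♯ E♯ F♯ G♯ A♯ B♯.
The scale degree 3 is E♯; a minor second above that is F♯ — scale degree 4.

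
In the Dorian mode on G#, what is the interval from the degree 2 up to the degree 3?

minor second

The scale runs G# A# B C# D# E# F#.
The degree 2 is A# and the scale degree 3 is B.
2 letter names make it a second; at 1 semitone (a half step narrower than major) the quality is minor.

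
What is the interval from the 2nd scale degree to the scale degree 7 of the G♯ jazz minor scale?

The scale runs G♯ A♯ B C♯ D♯ E♯ F𝄪.
So we need the interval from A♯ up to F𝄪.
A♯ up to F𝄪 spans 6 letter names and 9 semitones — a major sixth.

major sixth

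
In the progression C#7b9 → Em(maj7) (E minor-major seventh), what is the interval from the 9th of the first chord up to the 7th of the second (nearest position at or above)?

augmented 1st

C#7b9 has D as its 9th, and Em(maj7) (E minor-major seventh) has D# as its 7th.
From D to D#: 1 semitone over a unison = augmented.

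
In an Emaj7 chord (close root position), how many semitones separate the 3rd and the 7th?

7

E major seventh is spelled E–G♯–B–D♯.
G♯ to D♯ is a perfect fifth: 7 semitones.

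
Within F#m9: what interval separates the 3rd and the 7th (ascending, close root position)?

Spelling the chord: F# A C# E G#.
The 3rd is A and the 7th is E.
Counting 5 letters and 7 half steps from A gives a perfect fifth.

perfect 5th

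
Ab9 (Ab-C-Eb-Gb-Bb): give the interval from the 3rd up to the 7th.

3rd = C; 7th = Gb.
From C to Gb: 6 semitones over a fifth = diminished.

d5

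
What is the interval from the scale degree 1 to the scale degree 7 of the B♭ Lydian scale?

The scale runs B♭ C D E F G A.
So we need the interval from B♭ up to A.
B♭ up to A spans 7 letter names and 11 semitones — a major seventh.

major seventh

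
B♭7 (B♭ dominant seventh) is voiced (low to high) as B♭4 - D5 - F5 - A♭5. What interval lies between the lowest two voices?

major 3rd

Those voices are B♭4 and D5.
B♭ up to D spans 3 letter names and 4 semitones — a major third.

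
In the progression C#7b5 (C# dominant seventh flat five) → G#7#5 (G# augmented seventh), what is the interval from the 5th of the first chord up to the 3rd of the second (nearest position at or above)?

C#7b5 (C# dominant seventh flat five) has G as its 5th, and G#7#5 (G# augmented seventh) has B# as its 3rd.
G up to B# is 5 semitones, a half step wider than a major third, so the interval is augmented.

A3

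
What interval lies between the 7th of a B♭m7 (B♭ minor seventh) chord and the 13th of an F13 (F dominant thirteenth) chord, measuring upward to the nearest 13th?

B♭m7 (B♭ minor seventh) has A♭ as its 7th, and F13 (F dominant thirteenth) has D as its 13th.
From A♭ to D: 6 semitones over a fourth = augmented.

augmented fourth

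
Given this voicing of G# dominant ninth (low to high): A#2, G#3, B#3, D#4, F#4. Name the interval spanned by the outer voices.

The outer voices are A#2 and F#4.
13 letter names make it a thirteenth; at 20 semitones (a half step narrower than major) the quality is minor.

m13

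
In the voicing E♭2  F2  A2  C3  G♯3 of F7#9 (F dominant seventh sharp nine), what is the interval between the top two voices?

Those voices are C3 and G♯3.
5 letter names make it a fifth; at 8 semitones (a half step wider than perfect) the quality is augmented.

augmented fifth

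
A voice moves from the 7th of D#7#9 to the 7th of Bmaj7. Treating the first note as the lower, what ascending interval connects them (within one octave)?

major sixth

D#7#9 has C# as its 7th, and Bmaj7 has A# as its 7th.
From C# to A# is 9 semitones, exactly the major sixth.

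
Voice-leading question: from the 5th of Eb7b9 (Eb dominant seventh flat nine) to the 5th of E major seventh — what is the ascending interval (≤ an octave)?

augmented unison

Eb7b9 (Eb dominant seventh flat nine) has Bb as its 5th, and E major seventh has B as its 5th.
Bb up to B is 1 semitone, a half step wider than a perfect unison, so the interval is augmented.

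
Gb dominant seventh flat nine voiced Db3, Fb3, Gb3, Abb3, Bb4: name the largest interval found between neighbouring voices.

Adjacent intervals: Db3→Fb3 = minor third; Fb3→Gb3 = major second; Gb3→Abb3 = minor second; Abb3→Bb4 = augmented ninth.
The largest is Abb3 to Bb4, an augmented ninth (15 semitones).

augmented 9th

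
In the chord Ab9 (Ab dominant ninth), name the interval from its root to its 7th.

Spelling the chord: Ab-C-Eb-Gb-Bb.
Root = Ab; 7th = Gb.
7 letter names make it a seventh; at 10 semitones (a half step narrower than major) the quality is minor.

minor 7th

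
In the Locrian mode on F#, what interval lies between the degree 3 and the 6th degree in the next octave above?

perfect 11th

Spelling the Locrian mode on F#: F# G A B C D E.
Degree 3 = A; degree 6 (up an octave) = D.
Counting 11 letters and 17 half steps from A gives a perfect eleventh.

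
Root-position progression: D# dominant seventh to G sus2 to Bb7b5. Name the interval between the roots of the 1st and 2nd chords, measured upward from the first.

diminished fourth

The roots are D# and G.
From D# to G: 4 semitones over a fourth = diminished.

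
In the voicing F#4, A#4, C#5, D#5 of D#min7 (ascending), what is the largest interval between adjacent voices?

Adjacent intervals: F#4→A#4 = major third; A#4→C#5 = minor third; C#5→D#5 = major second.
The largest is F#4 to A#4, a major third (4 semitones).

M3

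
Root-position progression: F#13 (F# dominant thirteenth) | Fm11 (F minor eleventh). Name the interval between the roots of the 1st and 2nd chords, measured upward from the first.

The roots are F# and F.
From F# to F: 11 semitones over an octave = diminished.

d8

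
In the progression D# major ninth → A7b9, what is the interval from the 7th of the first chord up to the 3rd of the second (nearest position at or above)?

The 7th of D# major ninth is C##; the 3rd of A7b9 is C#.
C## up to C# is 11 semitones, a half step narrower than a perfect octave, so the interval is diminished.

diminished octave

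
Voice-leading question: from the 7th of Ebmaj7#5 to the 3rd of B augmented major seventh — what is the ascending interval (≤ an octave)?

augmented 1st

The 7th of Ebmaj7#5 is D; the 3rd of B augmented major seventh is D#.
D up to D# is 1 semitone, a half step wider than a perfect unison, so the interval is augmented.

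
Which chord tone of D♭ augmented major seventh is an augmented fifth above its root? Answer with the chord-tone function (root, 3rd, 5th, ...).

D♭maj7#5: D♭-F-A-C.
The root is D♭. An augmented fifth above D♭ is A.
A is the chord's 5th.

5th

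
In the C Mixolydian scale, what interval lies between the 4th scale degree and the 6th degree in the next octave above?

major tenth

C mixolydian: C D E F G A Bb.
4th scale degree = F; 6th degree (up an octave) = A.
F up to A spans 10 letter names and 16 semitones — a major tenth.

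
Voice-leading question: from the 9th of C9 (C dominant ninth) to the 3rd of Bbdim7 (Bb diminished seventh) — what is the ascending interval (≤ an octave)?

The 9th of C9 (C dominant ninth) is D; the 3rd of Bbdim7 (Bb diminished seventh) is Db.
D up to Db is 11 semitones, a half step narrower than a perfect octave, so the interval is diminished.

d8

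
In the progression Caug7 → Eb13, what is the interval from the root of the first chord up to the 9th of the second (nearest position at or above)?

The root of Caug7 is C; the 9th of Eb13 is F.
From C to F is 5 semitones, exactly the perfect fourth.

perfect fourth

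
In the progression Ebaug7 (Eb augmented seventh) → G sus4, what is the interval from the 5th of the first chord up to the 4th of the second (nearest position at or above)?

The 5th of Ebaug7 (Eb augmented seventh) is B; the 4th of G sus4 is C.
2 letter names make it a second; at 1 semitone (a half step narrower than major) the quality is minor.

minor second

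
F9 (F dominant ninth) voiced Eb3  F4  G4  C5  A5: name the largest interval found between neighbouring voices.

Adjacent intervals: Eb3→F4 = major ninth; F4→G4 = major second; G4→C5 = perfect fourth; C5→A5 = major sixth.
The largest is Eb3 to F4, a major ninth (14 semitones).

major ninth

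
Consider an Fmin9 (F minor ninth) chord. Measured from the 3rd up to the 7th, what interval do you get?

Fmin9 (F minor ninth) is spelled F–A♭–C–E♭–G.
3rd = A♭; 7th = E♭.
A♭ up to E♭ spans 5 letter names and 7 semitones — a perfect fifth.

perfect fifth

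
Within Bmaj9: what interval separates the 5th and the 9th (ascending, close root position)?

perfect 5th

Spelling the chord: B-D#-F#-A#-C#.
The 5th is F# and the 9th is C#.
Counting 5 letters and 7 half steps from F# gives a perfect fifth.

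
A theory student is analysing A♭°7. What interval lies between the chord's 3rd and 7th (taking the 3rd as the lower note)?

diminished fifth

A♭dim7: A♭–C♭–E𝄫–G𝄫.
3rd = C♭; 7th = G𝄫.
From C♭ to G𝄫: 6 semitones over a fifth = diminished.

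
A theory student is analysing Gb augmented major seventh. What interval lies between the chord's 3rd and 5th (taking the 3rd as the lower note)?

The chord tones of Gbmaj7#5 are Gb–Bb–D–F.
That puts Bb below D.
From Bb to D is 4 semitones, exactly the major third.

major third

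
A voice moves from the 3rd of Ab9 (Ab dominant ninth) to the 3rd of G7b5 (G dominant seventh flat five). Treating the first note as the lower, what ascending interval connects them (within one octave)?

major seventh

Ab9 (Ab dominant ninth) has C as its 3rd, and G7b5 (G dominant seventh flat five) has B as its 3rd.
Counting 7 letters and 11 half steps from C gives a major seventh.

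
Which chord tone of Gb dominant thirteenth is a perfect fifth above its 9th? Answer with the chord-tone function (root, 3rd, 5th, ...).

Gb13 is spelled Gb Bb Db Fb Ab Eb.
The 9th is Ab. A perfect fifth above Ab is Eb.
Eb is the chord's 13th.

13th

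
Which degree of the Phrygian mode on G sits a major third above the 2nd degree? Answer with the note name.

C

The scale is G Ab Bb C D Eb F.
The 2nd degree is Ab; a major third above that is C — scale degree 4.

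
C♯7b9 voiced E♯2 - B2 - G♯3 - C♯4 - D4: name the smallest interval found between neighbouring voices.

minor second

Adjacent intervals: E♯2→B2 = diminished fifth; B2→G♯3 = major sixth; G♯3→C♯4 = perfect fourth; C♯4→D4 = minor second.
The smallest is C♯4 to D4, a minor second (1 semitone).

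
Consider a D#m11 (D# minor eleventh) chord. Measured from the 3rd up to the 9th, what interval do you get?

M7

D#m11 (D# minor eleventh) is spelled D#–F#–A#–C#–E#–G#.
That puts F# below E#.
Counting 7 letters and 11 half steps from F# gives a major seventh.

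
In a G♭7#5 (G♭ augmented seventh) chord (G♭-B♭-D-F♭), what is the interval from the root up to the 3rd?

major third

Root = G♭; 3rd = B♭.
G♭ up to B♭ spans 3 letter names and 4 semitones — a major third.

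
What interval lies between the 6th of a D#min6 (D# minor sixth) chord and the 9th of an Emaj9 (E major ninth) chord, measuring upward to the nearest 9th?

The 6th of D#min6 (D# minor sixth) is B#; the 9th of Emaj9 (E major ninth) is F#.
From B# to F#: 6 semitones over a fifth = diminished.

diminished 5th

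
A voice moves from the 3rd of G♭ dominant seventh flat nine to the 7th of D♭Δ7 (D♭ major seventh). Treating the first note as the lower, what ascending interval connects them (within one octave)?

The 3rd of G♭ dominant seventh flat nine is B♭; the 7th of D♭Δ7 (D♭ major seventh) is C.
Counting 2 letters and 2 half steps from B♭ gives a major second.

major second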